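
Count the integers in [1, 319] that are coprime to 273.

Prime factors of 273: 3, 7, 13. Count integers ≤ 319 divisible by none of them.
By inclusion–exclusion: 319 − ⌊319/3⌋ − ⌊319/7⌋ − ⌊319/13⌋ + ⌊319/21⌋ + ⌊319/39⌋ + ⌊319/91⌋ − ⌊319/273⌋ = 169.

169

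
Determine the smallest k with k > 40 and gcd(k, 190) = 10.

gcd(k, 190) = 10 forces 10 | k; write k = 10s. Then gcd(10s, 10·19) = 10·gcd(s, 19), so need gcd(s, 19) = 1.
10s > 40 gives s ≥ 5. The least s ≥ 5 coprime to 19 is 5, so k = 10·5 = 50.

50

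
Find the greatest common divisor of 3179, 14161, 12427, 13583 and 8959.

289

gcd(3179, 14161): 14161 = 4·3179 + 1445; 3179 = 2·1445 + 289; 1445 = 5·289 + 0 → 289
gcd(289, 12427): 12427 = 43·289 + 0 → 289
gcd(289, 13583): 13583 = 47·289 + 0 → 289
gcd(289, 8959): 8959 = 31·289 + 0 → 289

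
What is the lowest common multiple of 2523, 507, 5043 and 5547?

2523 = 3 · 29²; 507 = 3 · 13²; 5043 = 3 · 41²; 5547 = 3 · 43²
lcm takes max exponent of each prime: 3 · 13² · 29² · 41² · 43² = 1325282855403

1325282855403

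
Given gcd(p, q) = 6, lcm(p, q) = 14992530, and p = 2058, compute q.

p·q = gcd·lcm = 6·14992530 = 89955180, so q = 89955180/2058 = 43710.

43710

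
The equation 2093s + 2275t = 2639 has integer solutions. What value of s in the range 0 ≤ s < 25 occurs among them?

Euclid: 2275 = 1·2093 + 182; 2093 = 11·182 + 91; 182 = 2·91 + 0 → gcd = 91; 2639 = 91·29.
Back-substitution yields 2093·(12) + 2275·(-11) = 91, so one solution is s = 12·29 = 348, t = -11·29 = -319.
Solutions in s differ by 2275/91 = 25; the one in [0, 25) is 348 mod 25 = 23.

23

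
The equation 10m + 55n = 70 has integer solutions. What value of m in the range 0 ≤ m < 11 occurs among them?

7

Reduce mod 55: 10m ≡ 70 (mod 55). With g = gcd(10, 55) = 5 dividing 70, divide through: 2m ≡ 14 (mod 11).
Since gcd(2, 11) = 1, m ≡ 14·(2)⁻¹ ≡ 7 (mod 11). Smallest non-negative: 7.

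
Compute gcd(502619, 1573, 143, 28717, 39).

13

502619 = 13 · 23 · 41²; 1573 = 11² · 13; 143 = 11 · 13; 28717 = 13 · 47²; 39 = 3 · 13
gcd takes min exponent of each prime: 13 = 13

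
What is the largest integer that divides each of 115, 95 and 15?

5

115 = 5 · 23; 95 = 5 · 19; 15 = 3 · 5
gcd takes min exponent of each prime: 5 = 5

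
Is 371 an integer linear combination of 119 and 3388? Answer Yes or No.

Yes

gcd(119, 3388): 3388 = 28·119 + 56; 119 = 2·56 + 7; 56 = 8·7 + 0 → 7
7 divides 371, so a solution exists.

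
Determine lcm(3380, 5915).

23660

3380 = 2² · 5 · 13²; 5915 = 5 · 7 · 13²
max exponents: 2² · 5 · 7 · 13² = 23660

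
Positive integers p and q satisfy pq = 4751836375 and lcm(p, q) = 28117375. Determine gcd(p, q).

From gcd × lcm = pq: gcd = 4751836375 / 28117375 = 169.

169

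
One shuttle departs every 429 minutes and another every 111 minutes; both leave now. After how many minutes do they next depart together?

gcd first: 429 = 3·111 + 96; 111 = 1·96 + 15; 96 = 6·15 + 6; 15 = 2·6 + 3; 6 = 2·3 + 0 → gcd = 3
lcm = 429·111/gcd = 47619/3 = 15873

15873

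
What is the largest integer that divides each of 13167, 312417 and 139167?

13167 = 3² · 7 · 11 · 19; 312417 = 3⁴ · 7 · 19 · 29; 139167 = 3² · 7 · 47²
gcd takes min exponent of each prime: 3² · 7 = 63

63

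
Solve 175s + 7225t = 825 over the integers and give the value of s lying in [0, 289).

46

Reduce mod 7225: 175s ≡ 825 (mod 7225). With g = gcd(175, 7225) = 25 dividing 825, divide through: 7s ≡ 33 (mod 289).
Since gcd(7, 289) = 1, s ≡ 33·(7)⁻¹ ≡ 46 (mod 289). Smallest non-negative: 46.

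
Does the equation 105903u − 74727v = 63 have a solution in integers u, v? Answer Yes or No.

Yes

gcd(105903, 74727): 105903 = 1·74727 + 31176; 74727 = 2·31176 + 12375; 31176 = 2·12375 + 6426; 12375 = 1·6426 + 5949; 6426 = 1·5949 + 477; 5949 = 12·477 + 225; 477 = 2·225 + 27; 225 = 8·27 + 9; 27 = 3·9 + 0 → 9
9 divides 63, so a solution exists.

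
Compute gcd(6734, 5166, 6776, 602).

14

gcd(6734, 5166): 6734 = 1·5166 + 1568; 5166 = 3·1568 + 462; 1568 = 3·462 + 182; 462 = 2·182 + 98; 182 = 1·98 + 84; 98 = 1·84 + 14; 84 = 6·14 + 0 → 14
gcd(14, 6776): 6776 = 484·14 + 0 → 14
gcd(14, 602): 602 = 43·14 + 0 → 14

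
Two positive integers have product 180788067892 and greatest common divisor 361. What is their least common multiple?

Since gcd(a,b)·lcm(a,b) = ab, lcm = 180788067892/361 = 500797972.

500797972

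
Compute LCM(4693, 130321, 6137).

28800941

lcm(4693, 130321) = 4693·130321/gcd = 611596453/361 = 1694173
lcm(1694173, 6137) = 1694173·6137/gcd = 10397139701/361 = 28800941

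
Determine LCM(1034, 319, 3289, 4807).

1034 = 2 · 11 · 47; 319 = 11 · 29; 3289 = 11 · 13 · 23; 4807 = 11 · 19 · 23
lcm takes max exponent of each prime: 2 · 11 · 13 · 19 · 23 · 29 · 47 = 170350466

170350466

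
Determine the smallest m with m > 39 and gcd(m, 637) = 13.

52

Multiples of 13 above 39: 13·4, 13·5, … . Need the cofactor coprime to 637/13 = 49.
Checking s = 4, 5, … the first with gcd(s, 49) = 1 is s = 4, giving 52.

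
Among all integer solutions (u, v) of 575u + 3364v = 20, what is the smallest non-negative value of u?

gcd(575, 3364) = 1 (Euclid: 3364 = 5·575 + 489; 575 = 1·489 + 86; 489 = 5·86 + 59; 86 = 1·59 + 27; 59 = 2·27 + 5; 27 = 5·5 + 2; 5 = 2·2 + 1; 2 = 2·1 + 0), and 1 | 20.
Extended Euclid: 575·(-1369) + 3364·(234) = 1. Scale by 20: u₀ = -27380.
General solution u = u₀ + 3364t; reducing mod 3364 gives u = 2896 (and v = -495).

2896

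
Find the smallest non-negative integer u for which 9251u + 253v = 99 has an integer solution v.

6

gcd(9251, 253) = 11 (Euclid: 9251 = 36·253 + 143; 253 = 1·143 + 110; 143 = 1·110 + 33; 110 = 3·33 + 11; 33 = 3·11 + 0), and 11 | 99.
Extended Euclid: 9251·(-7) + 253·(256) = 11. Scale by 9: u₀ = -63.
General solution u = u₀ + 23t; reducing mod 23 gives u = 6 (and v = -219).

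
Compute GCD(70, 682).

Euclid: 682 = 9·70 + 52; 70 = 1·52 + 18; 52 = 2·18 + 16; 18 = 1·16 + 2; 16 = 8·2 + 0. Last nonzero remainder: 2.

2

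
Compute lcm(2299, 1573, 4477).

2299 = 11² · 19; 1573 = 11² · 13; 4477 = 11² · 37
lcm takes max exponent of each prime: 11² · 13 · 19 · 37 = 1105819

1105819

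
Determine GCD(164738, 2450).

Euclid: 164738 = 67·2450 + 588; 2450 = 4·588 + 98; 588 = 6·98 + 0. Last nonzero remainder: 98.

98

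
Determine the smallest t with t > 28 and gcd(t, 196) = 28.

gcd(t, 196) = 28 forces 28 | t; write t = 28s. Then gcd(28s, 28·7) = 28·gcd(s, 7), so need gcd(s, 7) = 1.
28s > 28 gives s ≥ 2. The least s ≥ 2 coprime to 7 is 2, so t = 28·2 = 56.

56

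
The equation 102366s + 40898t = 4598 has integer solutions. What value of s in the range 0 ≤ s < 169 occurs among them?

38

gcd(102366, 40898) = 242 (Euclid: 102366 = 2·40898 + 20570; 40898 = 1·20570 + 20328; 20570 = 1·20328 + 242; 20328 = 84·242 + 0), and 242 | 4598.
Extended Euclid: 102366·(2) + 40898·(-5) = 242. Scale by 19: s₀ = 38.
General solution s = s₀ + 169k; reducing mod 169 gives s = 38 (and t = -95).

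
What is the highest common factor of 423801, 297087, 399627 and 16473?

gcd(423801, 297087): 423801 = 1·297087 + 126714; 297087 = 2·126714 + 43659; 126714 = 2·43659 + 39396; 43659 = 1·39396 + 4263; 39396 = 9·4263 + 1029; 4263 = 4·1029 + 147; 1029 = 7·147 + 0 → 147
gcd(147, 399627): 399627 = 2718·147 + 81; 147 = 1·81 + 66; 81 = 1·66 + 15; 66 = 4·15 + 6; 15 = 2·6 + 3; 6 = 2·3 + 0 → 3
gcd(3, 16473): 16473 = 5491·3 + 0 → 3

3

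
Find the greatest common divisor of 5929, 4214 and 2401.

gcd(5929, 4214): 5929 = 1·4214 + 1715; 4214 = 2·1715 + 784; 1715 = 2·784 + 147; 784 = 5·147 + 49; 147 = 3·49 + 0 → 49
gcd(49, 2401): 2401 = 49·49 + 0 → 49

49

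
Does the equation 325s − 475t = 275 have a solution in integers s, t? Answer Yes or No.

By Bézout, 325s − 475t = 275 has integer solutions iff gcd(325, 475) | 275.
Euclid: 475 = 1·325 + 150; 325 = 2·150 + 25; 150 = 6·25 + 0. gcd = 25; 275 mod 25 = 0. Yes.

Yes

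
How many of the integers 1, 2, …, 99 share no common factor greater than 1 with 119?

80

119 = 7·17. Inclusion–exclusion on these primes:
99 − ⌊99/7⌋ − ⌊99/17⌋ + ⌊99/119⌋ = 80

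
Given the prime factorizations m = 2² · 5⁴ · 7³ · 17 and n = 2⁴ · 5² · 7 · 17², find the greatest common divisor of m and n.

11900

min exponent per shared prime: 2² · 5² · 7 · 17 = 11900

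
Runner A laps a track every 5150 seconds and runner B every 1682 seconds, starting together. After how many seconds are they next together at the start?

4331150

gcd first: 5150 = 3·1682 + 104; 1682 = 16·104 + 18; 104 = 5·18 + 14; 18 = 1·14 + 4; 14 = 3·4 + 2; 4 = 2·2 + 0 → gcd = 2
lcm = 5150·1682/gcd = 8662300/2 = 4331150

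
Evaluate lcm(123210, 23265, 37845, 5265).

6267846589290

123210 = 2 · 3² · 5 · 37²; 23265 = 3² · 5 · 11 · 47; 37845 = 3² · 5 · 29²; 5265 = 3⁴ · 5 · 13
lcm takes max exponent of each prime: 2 · 3⁴ · 5 · 11 · 13 · 29² · 37² · 47 = 6267846589290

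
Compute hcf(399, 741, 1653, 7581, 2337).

57

gcd(399, 741): 741 = 1·399 + 342; 399 = 1·342 + 57; 342 = 6·57 + 0 → 57
gcd(57, 1653): 1653 = 29·57 + 0 → 57
gcd(57, 7581): 7581 = 133·57 + 0 → 57
gcd(57, 2337): 2337 = 41·57 + 0 → 57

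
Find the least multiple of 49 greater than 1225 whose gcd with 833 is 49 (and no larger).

1274

Multiples of 49 above 1225: 49·26, 49·27, … . Need the cofactor coprime to 833/49 = 17.
Checking s = 26, 27, … the first with gcd(s, 17) = 1 is s = 26, giving 1274.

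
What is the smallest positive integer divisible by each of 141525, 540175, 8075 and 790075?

6353480551275

141525 = 3² · 5² · 17 · 37; 540175 = 5² · 17 · 31 · 41; 8075 = 5² · 17 · 19; 790075 = 5² · 11 · 13² · 17
lcm takes max exponent of each prime: 3² · 5² · 11 · 13² · 17 · 19 · 31 · 37 · 41 = 6353480551275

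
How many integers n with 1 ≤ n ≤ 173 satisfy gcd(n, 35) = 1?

Prime factors of 35: 5, 7. Count integers ≤ 173 divisible by none of them.
By inclusion–exclusion: 173 − ⌊173/5⌋ − ⌊173/7⌋ + ⌊173/35⌋ = 119.

119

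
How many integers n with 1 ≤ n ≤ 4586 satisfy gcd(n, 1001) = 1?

Prime factors of 1001: 7, 11, 13. Count integers ≤ 4586 divisible by none of them.
By inclusion–exclusion: 4586 − ⌊4586/7⌋ − ⌊4586/11⌋ − ⌊4586/13⌋ + ⌊4586/77⌋ + ⌊4586/91⌋ + ⌊4586/143⌋ − ⌊4586/1001⌋ = 3300.

3300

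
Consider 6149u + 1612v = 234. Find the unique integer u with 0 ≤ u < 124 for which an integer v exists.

Euclid: 6149 = 3·1612 + 1313; 1612 = 1·1313 + 299; 1313 = 4·299 + 117; 299 = 2·117 + 65; 117 = 1·65 + 52; 65 = 1·52 + 13; 52 = 4·13 + 0 → gcd = 13; 234 = 13·18.
Back-substitution yields 6149·(-27) + 1612·(103) = 13, so one solution is u = -27·18 = -486, v = 103·18 = 1854.
Solutions in u differ by 1612/13 = 124; the one in [0, 124) is -486 mod 124 = 10.

10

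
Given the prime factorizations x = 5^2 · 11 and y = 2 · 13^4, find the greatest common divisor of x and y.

min exponent per shared prime: (none) = 1

1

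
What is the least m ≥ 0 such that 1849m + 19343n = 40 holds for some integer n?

Euclid: 19343 = 10·1849 + 853; 1849 = 2·853 + 143; 853 = 5·143 + 138; 143 = 1·138 + 5; 138 = 27·5 + 3; 5 = 1·3 + 2; 3 = 1·2 + 1; 2 = 2·1 + 0 → gcd = 1; 40 = 1·40.
Back-substitution yields 1849·(-7710) + 19343·(737) = 1, so one solution is m = -7710·40 = -308400, n = 737·40 = 29480.
Solutions in m differ by 19343/1 = 19343; the one in [0, 19343) is -308400 mod 19343 = 1088.

1088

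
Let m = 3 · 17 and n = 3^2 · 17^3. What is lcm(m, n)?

44217

max exponent per prime: 3^2 · 17^3 = 44217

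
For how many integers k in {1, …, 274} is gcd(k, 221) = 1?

238

Prime factors of 221: 13, 17. Count integers ≤ 274 divisible by none of them.
By inclusion–exclusion: 274 − ⌊274/13⌋ − ⌊274/17⌋ + ⌊274/221⌋ = 238.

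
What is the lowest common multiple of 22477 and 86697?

606879

22477 = 7 · 13² · 19; 86697 = 3³ · 13² · 19
max exponents: 3³ · 7 · 13² · 19 = 606879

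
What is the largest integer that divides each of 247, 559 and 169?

13

gcd(247, 559): 559 = 2·247 + 65; 247 = 3·65 + 52; 65 = 1·52 + 13; 52 = 4·13 + 0 → 13
gcd(13, 169): 169 = 13·13 + 0 → 13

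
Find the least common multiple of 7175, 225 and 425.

1097775

7175 = 5² · 7 · 41; 225 = 3² · 5²; 425 = 5² · 17
lcm takes max exponent of each prime: 3² · 5² · 7 · 17 · 41 = 1097775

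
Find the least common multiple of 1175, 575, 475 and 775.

lcm(1175, 575) = 1175·575/gcd = 675625/25 = 27025
lcm(27025, 475) = 27025·475/gcd = 12836875/25 = 513475
lcm(513475, 775) = 513475·775/gcd = 397943125/25 = 15917725

15917725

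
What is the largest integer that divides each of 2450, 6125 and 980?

245

gcd(2450, 6125): 6125 = 2·2450 + 1225; 2450 = 2·1225 + 0 → 1225
gcd(1225, 980): 1225 = 1·980 + 245; 980 = 4·245 + 0 → 245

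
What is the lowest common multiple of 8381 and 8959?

gcd first: 8959 = 1·8381 + 578; 8381 = 14·578 + 289; 578 = 2·289 + 0 → gcd = 289
lcm = 8381·8959/gcd = 75085379/289 = 259811

259811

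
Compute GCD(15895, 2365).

55

Euclid: 15895 = 6·2365 + 1705; 2365 = 1·1705 + 660; 1705 = 2·660 + 385; 660 = 1·385 + 275; 385 = 1·275 + 110; 275 = 2·110 + 55; 110 = 2·55 + 0. Last nonzero remainder: 55.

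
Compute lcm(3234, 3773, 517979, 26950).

3234 = 2 · 3 · 7² · 11; 3773 = 7³ · 11; 517979 = 7² · 11 · 31²; 26950 = 2 · 5² · 7² · 11
lcm takes max exponent of each prime: 2 · 3 · 5² · 7³ · 11 · 31² = 543877950

543877950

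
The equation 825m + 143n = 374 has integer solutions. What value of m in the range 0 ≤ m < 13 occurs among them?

Euclid: 825 = 5·143 + 110; 143 = 1·110 + 33; 110 = 3·33 + 11; 33 = 3·11 + 0 → gcd = 11; 374 = 11·34.
Back-substitution yields 825·(4) + 143·(-23) = 11, so one solution is m = 4·34 = 136, n = -23·34 = -782.
Solutions in m differ by 143/11 = 13; the one in [0, 13) is 136 mod 13 = 6.

6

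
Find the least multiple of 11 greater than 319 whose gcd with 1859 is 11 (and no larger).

330

Multiples of 11 above 319: 11·30, 11·31, … . Need the cofactor coprime to 1859/11 = 169.
Checking s = 30, 31, … the first with gcd(s, 169) = 1 is s = 30, giving 330.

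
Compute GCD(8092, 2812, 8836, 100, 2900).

8092 = 2² · 7 · 17²; 2812 = 2² · 19 · 37; 8836 = 2² · 47²; 100 = 2² · 5²; 2900 = 2² · 5² · 29
gcd takes min exponent of each prime: 2² = 4

4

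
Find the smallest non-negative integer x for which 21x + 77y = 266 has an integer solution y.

9

Reduce mod 77: 21x ≡ 266 (mod 77). With g = gcd(21, 77) = 7 dividing 266, divide through: 3x ≡ 38 (mod 11).
Since gcd(3, 11) = 1, x ≡ 38·(3)⁻¹ ≡ 9 (mod 11). Smallest non-negative: 9.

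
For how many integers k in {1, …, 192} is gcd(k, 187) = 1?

187 = 11·17. Inclusion–exclusion on these primes:
192 − ⌊192/11⌋ − ⌊192/17⌋ + ⌊192/187⌋ = 165

165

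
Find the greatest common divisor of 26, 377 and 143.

gcd(26, 377): 377 = 14·26 + 13; 26 = 2·13 + 0 → 13
gcd(13, 143): 143 = 11·13 + 0 → 13

13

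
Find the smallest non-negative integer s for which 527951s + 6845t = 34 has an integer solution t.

Euclid: 527951 = 77·6845 + 886; 6845 = 7·886 + 643; 886 = 1·643 + 243; 643 = 2·243 + 157; 243 = 1·157 + 86; 157 = 1·86 + 71; 86 = 1·71 + 15; 71 = 4·15 + 11; 15 = 1·11 + 4; 11 = 2·4 + 3; 4 = 1·3 + 1; 3 = 3·1 + 0 → gcd = 1; 34 = 1·34.
Back-substitution yields 527951·(1831) + 6845·(-141224) = 1, so one solution is s = 1831·34 = 62254, t = -141224·34 = -4801616.
Solutions in s differ by 6845/1 = 6845; the one in [0, 6845) is 62254 mod 6845 = 649.

649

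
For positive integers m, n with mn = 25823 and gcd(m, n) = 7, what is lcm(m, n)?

3689

gcd·lcm = product, so lcm = 25823/7 = 3689.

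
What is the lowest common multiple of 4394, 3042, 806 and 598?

28196298

4394 = 2 · 13³; 3042 = 2 · 3² · 13²; 806 = 2 · 13 · 31; 598 = 2 · 13 · 23
lcm takes max exponent of each prime: 2 · 3² · 13³ · 23 · 31 = 28196298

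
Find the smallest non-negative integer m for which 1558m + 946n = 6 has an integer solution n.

Euclid: 1558 = 1·946 + 612; 946 = 1·612 + 334; 612 = 1·334 + 278; 334 = 1·278 + 56; 278 = 4·56 + 54; 56 = 1·54 + 2; 54 = 27·2 + 0 → gcd = 2; 6 = 2·3.
Back-substitution yields 1558·(-17) + 946·(28) = 2, so one solution is m = -17·3 = -51, n = 28·3 = 84.
Solutions in m differ by 946/2 = 473; the one in [0, 473) is -51 mod 473 = 422.

422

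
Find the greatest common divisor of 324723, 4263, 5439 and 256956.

324723 = 3 · 7² · 47²; 4263 = 3 · 7² · 29; 5439 = 3 · 7² · 37; 256956 = 2² · 3 · 7² · 19 · 23
gcd takes min exponent of each prime: 3 · 7² = 147

147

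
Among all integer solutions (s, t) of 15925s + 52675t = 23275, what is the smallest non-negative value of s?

Reduce mod 52675: 15925s ≡ 23275 (mod 52675). With g = gcd(15925, 52675) = 1225 dividing 23275, divide through: 13s ≡ 19 (mod 43).
Since gcd(13, 43) = 1, s ≡ 19·(13)⁻¹ ≡ 18 (mod 43). Smallest non-negative: 18.

18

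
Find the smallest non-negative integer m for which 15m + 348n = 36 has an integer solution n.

gcd(15, 348) = 3 (Euclid: 348 = 23·15 + 3; 15 = 5·3 + 0), and 3 | 36.
Extended Euclid: 15·(-23) + 348·(1) = 3. Scale by 12: m₀ = -276.
General solution m = m₀ + 116t; reducing mod 116 gives m = 72 (and n = -3).

72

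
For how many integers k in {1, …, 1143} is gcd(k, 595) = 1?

595 = 5·7·17. Inclusion–exclusion on these primes:
1143 − ⌊1143/5⌋ − ⌊1143/7⌋ − ⌊1143/17⌋ + ⌊1143/35⌋ + ⌊1143/85⌋ + ⌊1143/119⌋ − ⌊1143/595⌋ = 738

738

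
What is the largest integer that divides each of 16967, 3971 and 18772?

16967 = 19² · 47; 3971 = 11 · 19²; 18772 = 2² · 13 · 19²
gcd takes min exponent of each prime: 19² = 361

361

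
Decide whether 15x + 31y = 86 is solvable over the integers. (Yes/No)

Yes

By Bézout, 15x + 31y = 86 has integer solutions iff gcd(15, 31) | 86.
Euclid: 31 = 2·15 + 1; 15 = 15·1 + 0. gcd = 1; 86 mod 1 = 0. Yes.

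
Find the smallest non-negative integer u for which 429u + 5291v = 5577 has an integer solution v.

Reduce mod 5291: 429u ≡ 5577 (mod 5291). With g = gcd(429, 5291) = 143 dividing 5577, divide through: 3u ≡ 39 (mod 37).
Since gcd(3, 37) = 1, u ≡ 39·(3)⁻¹ ≡ 13 (mod 37). Smallest non-negative: 13.

13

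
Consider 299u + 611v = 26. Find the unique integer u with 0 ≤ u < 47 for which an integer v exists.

43

Euclid: 611 = 2·299 + 13; 299 = 23·13 + 0 → gcd = 13; 26 = 13·2.
Back-substitution yields 299·(-2) + 611·(1) = 13, so one solution is u = -2·2 = -4, v = 1·2 = 2.
Solutions in u differ by 611/13 = 47; the one in [0, 47) is -4 mod 47 = 43.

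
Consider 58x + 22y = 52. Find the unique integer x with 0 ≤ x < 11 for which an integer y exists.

10

Reduce mod 22: 58x ≡ 52 (mod 22). With g = gcd(58, 22) = 2 dividing 52, divide through: 29x ≡ 26 (mod 11).
Since gcd(29, 11) = 1, x ≡ 26·(29)⁻¹ ≡ 10 (mod 11). Smallest non-negative: 10.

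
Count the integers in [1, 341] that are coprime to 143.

Prime factors of 143: 11, 13. Count integers ≤ 341 divisible by none of them.
By inclusion–exclusion: 341 − ⌊341/11⌋ − ⌊341/13⌋ + ⌊341/143⌋ = 286.

286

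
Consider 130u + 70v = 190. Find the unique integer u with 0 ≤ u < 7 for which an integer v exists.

Euclid: 130 = 1·70 + 60; 70 = 1·60 + 10; 60 = 6·10 + 0 → gcd = 10; 190 = 10·19.
Back-substitution yields 130·(-1) + 70·(2) = 10, so one solution is u = -1·19 = -19, v = 2·19 = 38.
Solutions in u differ by 70/10 = 7; the one in [0, 7) is -19 mod 7 = 2.

2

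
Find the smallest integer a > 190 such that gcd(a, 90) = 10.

gcd(a, 90) = 10 forces 10 | a; write a = 10s. Then gcd(10s, 10·9) = 10·gcd(s, 9), so need gcd(s, 9) = 1.
10s > 190 gives s ≥ 20. The least s ≥ 20 coprime to 9 is 20, so a = 10·20 = 200.

200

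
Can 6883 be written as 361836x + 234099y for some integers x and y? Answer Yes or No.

By Bézout, 361836x + 234099y = 6883 has integer solutions iff gcd(361836, 234099) | 6883.
Euclid: 361836 = 1·234099 + 127737; 234099 = 1·127737 + 106362; 127737 = 1·106362 + 21375; 106362 = 4·21375 + 20862; 21375 = 1·20862 + 513; 20862 = 40·513 + 342; 513 = 1·342 + 171; 342 = 2·171 + 0. gcd = 171; 6883 mod 171 = 43. No.

No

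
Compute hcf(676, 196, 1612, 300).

4

676 = 2² · 13²; 196 = 2² · 7²; 1612 = 2² · 13 · 31; 300 = 2² · 3 · 5²
gcd takes min exponent of each prime: 2² = 4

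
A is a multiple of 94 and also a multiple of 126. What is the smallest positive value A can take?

94 = 2 · 47; 126 = 2 · 3² · 7
max exponents: 2 · 3² · 7 · 47 = 5922

5922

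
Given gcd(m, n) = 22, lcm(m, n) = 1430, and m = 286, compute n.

m·n = gcd·lcm = 22·1430 = 31460, so n = 31460/286 = 110.

110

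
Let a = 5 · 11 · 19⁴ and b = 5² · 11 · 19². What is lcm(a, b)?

max exponent per prime: 5² · 11 · 19⁴ = 35838275

35838275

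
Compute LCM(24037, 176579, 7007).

24037 = 13 · 43²; 176579 = 13 · 17² · 47; 7007 = 7² · 11 · 13
lcm takes max exponent of each prime: 7² · 11 · 13 · 17² · 43² · 47 = 175980573769

175980573769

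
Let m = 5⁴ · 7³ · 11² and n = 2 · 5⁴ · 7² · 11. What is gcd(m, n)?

336875

min exponent per shared prime: 5⁴ · 7² · 11 = 336875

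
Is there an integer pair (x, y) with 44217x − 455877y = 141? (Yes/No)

By Bézout, 44217x − 455877y = 141 has integer solutions iff gcd(44217, 455877) | 141.
Euclid: 455877 = 10·44217 + 13707; 44217 = 3·13707 + 3096; 13707 = 4·3096 + 1323; 3096 = 2·1323 + 450; 1323 = 2·450 + 423; 450 = 1·423 + 27; 423 = 15·27 + 18; 27 = 1·18 + 9; 18 = 2·9 + 0. gcd = 9; 141 mod 9 = 6. No.

No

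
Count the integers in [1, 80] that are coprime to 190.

190 = 2·5·19. Inclusion–exclusion on these primes:
80 − ⌊80/2⌋ − ⌊80/5⌋ − ⌊80/19⌋ + ⌊80/10⌋ + ⌊80/38⌋ + ⌊80/95⌋ − ⌊80/190⌋ = 30

30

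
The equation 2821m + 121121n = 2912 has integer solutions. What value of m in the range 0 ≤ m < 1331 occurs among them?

688

Euclid: 121121 = 42·2821 + 2639; 2821 = 1·2639 + 182; 2639 = 14·182 + 91; 182 = 2·91 + 0 → gcd = 91; 2912 = 91·32.
Back-substitution yields 2821·(-644) + 121121·(15) = 91, so one solution is m = -644·32 = -20608, n = 15·32 = 480.
Solutions in m differ by 121121/91 = 1331; the one in [0, 1331) is -20608 mod 1331 = 688.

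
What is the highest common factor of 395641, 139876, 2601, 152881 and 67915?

289

395641 = 17² · 37²; 139876 = 2² · 11² · 17²; 2601 = 3² · 17²; 152881 = 17² · 23²; 67915 = 5 · 17² · 47
gcd takes min exponent of each prime: 17² = 289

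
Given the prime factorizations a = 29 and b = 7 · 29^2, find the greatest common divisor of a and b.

29

min exponent per shared prime: 29 = 29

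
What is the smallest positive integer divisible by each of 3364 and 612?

514692

gcd first: 3364 = 5·612 + 304; 612 = 2·304 + 4; 304 = 76·4 + 0 → gcd = 4
lcm = 3364·612/gcd = 2058768/4 = 514692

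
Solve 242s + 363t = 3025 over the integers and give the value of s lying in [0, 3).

gcd(242, 363) = 121 (Euclid: 363 = 1·242 + 121; 242 = 2·121 + 0), and 121 | 3025.
Extended Euclid: 242·(-1) + 363·(1) = 121. Scale by 25: s₀ = -25.
General solution s = s₀ + 3k; reducing mod 3 gives s = 2 (and t = 7).

2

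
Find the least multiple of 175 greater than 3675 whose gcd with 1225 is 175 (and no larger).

3850

1225 = 175·7. Any x with gcd(x, 1225) = 175 is a multiple of 175, say 175s, with s coprime to 7.
Need s > 3675/175, so s ≥ 22. First s ≥ 22 with gcd(s, 7) = 1 is s = 22. Thus x = 175·22 = 3850.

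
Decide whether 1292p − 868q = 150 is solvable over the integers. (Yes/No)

By Bézout, 1292p − 868q = 150 has integer solutions iff gcd(1292, 868) | 150.
Euclid: 1292 = 1·868 + 424; 868 = 2·424 + 20; 424 = 21·20 + 4; 20 = 5·4 + 0. gcd = 4; 150 mod 4 = 2. No.

No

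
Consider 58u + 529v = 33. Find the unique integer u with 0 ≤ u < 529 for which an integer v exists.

Reduce mod 529: 58u ≡ 33 (mod 529). With g = gcd(58, 529) = 1 dividing 33, divide through: 58u ≡ 33 (mod 529).
Since gcd(58, 529) = 1, u ≡ 33·(58)⁻¹ ≡ 411 (mod 529). Smallest non-negative: 411.

411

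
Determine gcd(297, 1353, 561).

33

297 = 3³ · 11; 1353 = 3 · 11 · 41; 561 = 3 · 11 · 17
gcd takes min exponent of each prime: 3 · 11 = 33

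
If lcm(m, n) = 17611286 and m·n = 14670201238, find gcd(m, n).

From gcd × lcm = mn: gcd = 14670201238 / 17611286 = 833.

833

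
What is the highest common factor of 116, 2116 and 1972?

4

gcd(116, 2116): 2116 = 18·116 + 28; 116 = 4·28 + 4; 28 = 7·4 + 0 → 4
gcd(4, 1972): 1972 = 493·4 + 0 → 4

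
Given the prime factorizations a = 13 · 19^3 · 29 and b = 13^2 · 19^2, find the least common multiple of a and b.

max exponent per prime: 13^2 · 19^3 · 29 = 33615959

33615959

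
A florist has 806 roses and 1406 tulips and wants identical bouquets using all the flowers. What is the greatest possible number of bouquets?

2

Euclid: 1406 = 1·806 + 600; 806 = 1·600 + 206; 600 = 2·206 + 188; 206 = 1·188 + 18; 188 = 10·18 + 8; 18 = 2·8 + 2; 8 = 4·2 + 0. Last nonzero remainder: 2.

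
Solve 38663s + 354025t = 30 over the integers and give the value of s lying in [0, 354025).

Reduce mod 354025: 38663s ≡ 30 (mod 354025). With g = gcd(38663, 354025) = 1 dividing 30, divide through: 38663s ≡ 30 (mod 354025).
Since gcd(38663, 354025) = 1, s ≡ 30·(38663)⁻¹ ≡ 272210 (mod 354025). Smallest non-negative: 272210.

272210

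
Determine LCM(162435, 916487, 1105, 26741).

7409797395

162435 = 3 · 5 · 7² · 13 · 17; 916487 = 11 · 13² · 17 · 29; 1105 = 5 · 13 · 17; 26741 = 11² · 13 · 17
lcm takes max exponent of each prime: 3 · 5 · 7² · 11² · 13² · 17 · 29 = 7409797395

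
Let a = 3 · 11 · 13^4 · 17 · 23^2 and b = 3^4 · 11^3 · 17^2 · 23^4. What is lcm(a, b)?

max exponent per prime: 3^4 · 11^3 · 13^4 · 17^2 · 23^4 = 249026560594962579

249026560594962579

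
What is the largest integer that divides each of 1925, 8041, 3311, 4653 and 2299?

11

gcd(1925, 8041): 8041 = 4·1925 + 341; 1925 = 5·341 + 220; 341 = 1·220 + 121; 220 = 1·121 + 99; 121 = 1·99 + 22; 99 = 4·22 + 11; 22 = 2·11 + 0 → 11
gcd(11, 3311): 3311 = 301·11 + 0 → 11
gcd(11, 4653): 4653 = 423·11 + 0 → 11
gcd(11, 2299): 2299 = 209·11 + 0 → 11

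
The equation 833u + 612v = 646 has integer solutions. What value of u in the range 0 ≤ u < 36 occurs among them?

Euclid: 833 = 1·612 + 221; 612 = 2·221 + 170; 221 = 1·170 + 51; 170 = 3·51 + 17; 51 = 3·17 + 0 → gcd = 17; 646 = 17·38.
Back-substitution yields 833·(-11) + 612·(15) = 17, so one solution is u = -11·38 = -418, v = 15·38 = 570.
Solutions in u differ by 612/17 = 36; the one in [0, 36) is -418 mod 36 = 14.

14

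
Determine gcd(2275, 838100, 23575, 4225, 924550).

25

gcd(2275, 838100): 838100 = 368·2275 + 900; 2275 = 2·900 + 475; 900 = 1·475 + 425; 475 = 1·425 + 50; 425 = 8·50 + 25; 50 = 2·25 + 0 → 25
gcd(25, 23575): 23575 = 943·25 + 0 → 25
gcd(25, 4225): 4225 = 169·25 + 0 → 25
gcd(25, 924550): 924550 = 36982·25 + 0 → 25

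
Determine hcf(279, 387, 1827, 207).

9

gcd(279, 387): 387 = 1·279 + 108; 279 = 2·108 + 63; 108 = 1·63 + 45; 63 = 1·45 + 18; 45 = 2·18 + 9; 18 = 2·9 + 0 → 9
gcd(9, 1827): 1827 = 203·9 + 0 → 9
gcd(9, 207): 207 = 23·9 + 0 → 9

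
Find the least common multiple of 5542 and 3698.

10247158

5542 = 2 · 17 · 163; 3698 = 2 · 43²
max exponents: 2 · 17 · 43² · 163 = 10247158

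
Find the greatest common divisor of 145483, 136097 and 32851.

gcd(145483, 136097): 145483 = 1·136097 + 9386; 136097 = 14·9386 + 4693; 9386 = 2·4693 + 0 → 4693
gcd(4693, 32851): 32851 = 7·4693 + 0 → 4693

4693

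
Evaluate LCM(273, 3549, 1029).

173901

lcm(273, 3549) = 273·3549/gcd = 968877/273 = 3549
lcm(3549, 1029) = 3549·1029/gcd = 3651921/21 = 173901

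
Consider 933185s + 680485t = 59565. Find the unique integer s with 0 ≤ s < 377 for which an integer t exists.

353

Reduce mod 680485: 933185s ≡ 59565 (mod 680485). With g = gcd(933185, 680485) = 1805 dividing 59565, divide through: 517s ≡ 33 (mod 377).
Since gcd(517, 377) = 1, s ≡ 33·(517)⁻¹ ≡ 353 (mod 377). Smallest non-negative: 353.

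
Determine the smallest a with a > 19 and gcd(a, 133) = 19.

gcd(a, 133) = 19 forces 19 | a; write a = 19s. Then gcd(19s, 19·7) = 19·gcd(s, 7), so need gcd(s, 7) = 1.
19s > 19 gives s ≥ 2. The least s ≥ 2 coprime to 7 is 2, so a = 19·2 = 38.

38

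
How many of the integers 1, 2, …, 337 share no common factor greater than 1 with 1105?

1105 = 5·13·17. Inclusion–exclusion on these primes:
337 − ⌊337/5⌋ − ⌊337/13⌋ − ⌊337/17⌋ + ⌊337/65⌋ + ⌊337/85⌋ + ⌊337/221⌋ − ⌊337/1105⌋ = 235

235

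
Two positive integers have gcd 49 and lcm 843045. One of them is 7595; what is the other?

Using pq = gcd(p,q)·lcm(p,q) = 49·843045 = 41309205, we get q = 41309205/7595 = 5439.

5439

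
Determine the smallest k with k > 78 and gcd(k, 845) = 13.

845 = 13·65. Any k with gcd(k, 845) = 13 is a multiple of 13, say 13s, with s coprime to 65.
Need s > 78/13, so s ≥ 7. First s ≥ 7 with gcd(s, 65) = 1 is s = 7. Thus k = 13·7 = 91.

91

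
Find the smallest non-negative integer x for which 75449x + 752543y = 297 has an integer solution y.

26671

Euclid: 752543 = 9·75449 + 73502; 75449 = 1·73502 + 1947; 73502 = 37·1947 + 1463; 1947 = 1·1463 + 484; 1463 = 3·484 + 11; 484 = 44·11 + 0 → gcd = 11; 297 = 11·27.
Back-substitution yields 75449·(-1546) + 752543·(155) = 11, so one solution is x = -1546·27 = -41742, y = 155·27 = 4185.
Solutions in x differ by 752543/11 = 68413; the one in [0, 68413) is -41742 mod 68413 = 26671.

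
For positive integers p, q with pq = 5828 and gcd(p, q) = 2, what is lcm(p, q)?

gcd·lcm = product, so lcm = 5828/2 = 2914.

2914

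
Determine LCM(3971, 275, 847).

7644175

3971 = 11 · 19²; 275 = 5² · 11; 847 = 7 · 11²
lcm takes max exponent of each prime: 5² · 7 · 11² · 19² = 7644175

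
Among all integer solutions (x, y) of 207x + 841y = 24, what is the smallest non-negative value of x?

Reduce mod 841: 207x ≡ 24 (mod 841). With g = gcd(207, 841) = 1 dividing 24, divide through: 207x ≡ 24 (mod 841).
Since gcd(207, 841) = 1, x ≡ 24·(207)⁻¹ ≡ 122 (mod 841). Smallest non-negative: 122.

122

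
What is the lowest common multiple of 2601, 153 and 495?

lcm(2601, 153) = 2601·153/gcd = 397953/153 = 2601
lcm(2601, 495) = 2601·495/gcd = 1287495/9 = 143055

143055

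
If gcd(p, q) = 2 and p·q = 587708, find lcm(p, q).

293854

gcd·lcm = product, so lcm = 587708/2 = 293854.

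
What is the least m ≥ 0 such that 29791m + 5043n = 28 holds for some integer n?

1177

Reduce mod 5043: 29791m ≡ 28 (mod 5043). With g = gcd(29791, 5043) = 1 dividing 28, divide through: 29791m ≡ 28 (mod 5043).
Since gcd(29791, 5043) = 1, m ≡ 28·(29791)⁻¹ ≡ 1177 (mod 5043). Smallest non-negative: 1177.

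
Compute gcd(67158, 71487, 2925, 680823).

117

67158 = 2 · 3² · 7 · 13 · 41; 71487 = 3² · 13² · 47; 2925 = 3² · 5² · 13; 680823 = 3² · 11 · 13 · 23²
gcd takes min exponent of each prime: 3² · 13 = 117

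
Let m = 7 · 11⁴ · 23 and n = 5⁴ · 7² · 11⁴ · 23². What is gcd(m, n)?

min exponent per shared prime: 7 · 11⁴ · 23 = 2357201

2357201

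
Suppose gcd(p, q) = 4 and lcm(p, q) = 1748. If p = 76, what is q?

92

Using pq = gcd(p,q)·lcm(p,q) = 4·1748 = 6992, we get q = 6992/76 = 92.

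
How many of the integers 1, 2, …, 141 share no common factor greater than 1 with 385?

88

Prime factors of 385: 5, 7, 11. Count integers ≤ 141 divisible by none of them.
By inclusion–exclusion: 141 − ⌊141/5⌋ − ⌊141/7⌋ − ⌊141/11⌋ + ⌊141/35⌋ + ⌊141/55⌋ + ⌊141/77⌋ − ⌊141/385⌋ = 88.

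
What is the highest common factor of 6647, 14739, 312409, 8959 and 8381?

289

gcd(6647, 14739): 14739 = 2·6647 + 1445; 6647 = 4·1445 + 867; 1445 = 1·867 + 578; 867 = 1·578 + 289; 578 = 2·289 + 0 → 289
gcd(289, 312409): 312409 = 1081·289 + 0 → 289
gcd(289, 8959): 8959 = 31·289 + 0 → 289
gcd(289, 8381): 8381 = 29·289 + 0 → 289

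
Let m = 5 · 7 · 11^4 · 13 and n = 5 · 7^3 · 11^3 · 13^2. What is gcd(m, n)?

min exponent per shared prime: 5 · 7 · 11^3 · 13 = 605605

605605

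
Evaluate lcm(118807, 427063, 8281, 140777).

lcm(118807, 427063) = 118807·427063/gcd = 50738073841/3211 = 15801331
lcm(15801331, 8281) = 15801331·8281/gcd = 130850822011/1183 = 110609317
lcm(110609317, 140777) = 110609317·140777/gcd = 15571247819309/8281 = 1880358389

1880358389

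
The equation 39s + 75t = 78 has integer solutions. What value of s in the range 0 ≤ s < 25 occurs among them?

2

Euclid: 75 = 1·39 + 36; 39 = 1·36 + 3; 36 = 12·3 + 0 → gcd = 3; 78 = 3·26.
Back-substitution yields 39·(2) + 75·(-1) = 3, so one solution is s = 2·26 = 52, t = -1·26 = -26.
Solutions in s differ by 75/3 = 25; the one in [0, 25) is 52 mod 25 = 2.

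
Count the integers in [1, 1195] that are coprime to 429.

670

429 = 3·11·13. Inclusion–exclusion on these primes:
1195 − ⌊1195/3⌋ − ⌊1195/11⌋ − ⌊1195/13⌋ + ⌊1195/33⌋ + ⌊1195/39⌋ + ⌊1195/143⌋ − ⌊1195/429⌋ = 670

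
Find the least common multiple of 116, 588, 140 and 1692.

116 = 2² · 29; 588 = 2² · 3 · 7²; 140 = 2² · 5 · 7; 1692 = 2² · 3² · 47
lcm takes max exponent of each prime: 2² · 3² · 5 · 7² · 29 · 47 = 12021660

12021660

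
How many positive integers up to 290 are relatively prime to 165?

165 = 3·5·11. Inclusion–exclusion on these primes:
290 − ⌊290/3⌋ − ⌊290/5⌋ − ⌊290/11⌋ + ⌊290/15⌋ + ⌊290/33⌋ + ⌊290/55⌋ − ⌊290/165⌋ = 141

141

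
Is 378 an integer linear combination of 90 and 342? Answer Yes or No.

Yes

By Bézout, 90m + 342n = 378 has integer solutions iff gcd(90, 342) | 378.
Euclid: 342 = 3·90 + 72; 90 = 1·72 + 18; 72 = 4·18 + 0. gcd = 18; 378 mod 18 = 0. Yes.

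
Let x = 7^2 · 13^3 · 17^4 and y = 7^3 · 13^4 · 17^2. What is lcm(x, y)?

818207045383

max exponent per prime: 7^3 · 13^4 · 17^4 = 818207045383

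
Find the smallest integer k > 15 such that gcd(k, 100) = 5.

Multiples of 5 above 15: 5·4, 5·5, … . Need the cofactor coprime to 100/5 = 20.
Checking s = 4, 5, … the first with gcd(s, 20) = 1 is s = 7, giving 35.

35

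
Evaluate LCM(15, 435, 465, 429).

15 = 3 · 5; 435 = 3 · 5 · 29; 465 = 3 · 5 · 31; 429 = 3 · 11 · 13
lcm takes max exponent of each prime: 3 · 5 · 11 · 13 · 29 · 31 = 1928355

1928355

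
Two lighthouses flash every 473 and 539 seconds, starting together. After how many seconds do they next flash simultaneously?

gcd first: 539 = 1·473 + 66; 473 = 7·66 + 11; 66 = 6·11 + 0 → gcd = 11
lcm = 473·539/gcd = 254947/11 = 23177

23177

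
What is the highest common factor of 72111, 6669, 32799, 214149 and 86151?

gcd(72111, 6669): 72111 = 10·6669 + 5421; 6669 = 1·5421 + 1248; 5421 = 4·1248 + 429; 1248 = 2·429 + 390; 429 = 1·390 + 39; 390 = 10·39 + 0 → 39
gcd(39, 32799): 32799 = 841·39 + 0 → 39
gcd(39, 214149): 214149 = 5491·39 + 0 → 39
gcd(39, 86151): 86151 = 2209·39 + 0 → 39

39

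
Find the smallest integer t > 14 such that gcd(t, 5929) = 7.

21

Multiples of 7 above 14: 7·3, 7·4, … . Need the cofactor coprime to 5929/7 = 847.
Checking s = 3, 4, … the first with gcd(s, 847) = 1 is s = 3, giving 21.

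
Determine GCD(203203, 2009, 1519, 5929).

49

gcd(203203, 2009): 203203 = 101·2009 + 294; 2009 = 6·294 + 245; 294 = 1·245 + 49; 245 = 5·49 + 0 → 49
gcd(49, 1519): 1519 = 31·49 + 0 → 49
gcd(49, 5929): 5929 = 121·49 + 0 → 49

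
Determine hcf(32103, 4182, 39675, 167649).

3

32103 = 3³ · 29 · 41; 4182 = 2 · 3 · 17 · 41; 39675 = 3 · 5² · 23²; 167649 = 3 · 29 · 41 · 47
gcd takes min exponent of each prime: 3 = 3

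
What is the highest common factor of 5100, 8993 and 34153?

17

gcd(5100, 8993): 8993 = 1·5100 + 3893; 5100 = 1·3893 + 1207; 3893 = 3·1207 + 272; 1207 = 4·272 + 119; 272 = 2·119 + 34; 119 = 3·34 + 17; 34 = 2·17 + 0 → 17
gcd(17, 34153): 34153 = 2009·17 + 0 → 17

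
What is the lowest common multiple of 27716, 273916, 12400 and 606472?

lcm(27716, 273916) = 27716·273916/gcd = 7591855856/4 = 1897963964
lcm(1897963964, 12400) = 1897963964·12400/gcd = 23534753153600/124 = 189796396400
lcm(189796396400, 606472) = 189796396400·606472/gcd = 115106200117500800/328 = 350933536943600

350933536943600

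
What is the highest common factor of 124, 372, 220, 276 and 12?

gcd(124, 372): 372 = 3·124 + 0 → 124
gcd(124, 220): 220 = 1·124 + 96; 124 = 1·96 + 28; 96 = 3·28 + 12; 28 = 2·12 + 4; 12 = 3·4 + 0 → 4
gcd(4, 276): 276 = 69·4 + 0 → 4
gcd(4, 12): 12 = 3·4 + 0 → 4

4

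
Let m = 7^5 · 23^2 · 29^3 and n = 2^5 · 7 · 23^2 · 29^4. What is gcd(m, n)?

90312467

min exponent per shared prime: 7 · 23^2 · 29^3 = 90312467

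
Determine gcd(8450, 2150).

Euclid: 8450 = 3·2150 + 2000; 2150 = 1·2000 + 150; 2000 = 13·150 + 50; 150 = 3·50 + 0. Last nonzero remainder: 50.

50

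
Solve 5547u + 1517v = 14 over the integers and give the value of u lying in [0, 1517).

Euclid: 5547 = 3·1517 + 996; 1517 = 1·996 + 521; 996 = 1·521 + 475; 521 = 1·475 + 46; 475 = 10·46 + 15; 46 = 3·15 + 1; 15 = 15·1 + 0 → gcd = 1; 14 = 1·14.
Back-substitution yields 5547·(-99) + 1517·(362) = 1, so one solution is u = -99·14 = -1386, v = 362·14 = 5068.
Solutions in u differ by 1517/1 = 1517; the one in [0, 1517) is -1386 mod 1517 = 131.

131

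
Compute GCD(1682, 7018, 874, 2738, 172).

gcd(1682, 7018): 7018 = 4·1682 + 290; 1682 = 5·290 + 232; 290 = 1·232 + 58; 232 = 4·58 + 0 → 58
gcd(58, 874): 874 = 15·58 + 4; 58 = 14·4 + 2; 4 = 2·2 + 0 → 2
gcd(2, 2738): 2738 = 1369·2 + 0 → 2
gcd(2, 172): 172 = 86·2 + 0 → 2

2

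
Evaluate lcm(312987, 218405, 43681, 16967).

8899785345

312987 = 3 · 17² · 19²; 218405 = 5 · 11² · 19²; 43681 = 11² · 19²; 16967 = 19² · 47
lcm takes max exponent of each prime: 3 · 5 · 11² · 17² · 19² · 47 = 8899785345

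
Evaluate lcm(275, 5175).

56925

gcd first: 5175 = 18·275 + 225; 275 = 1·225 + 50; 225 = 4·50 + 25; 50 = 2·25 + 0 → gcd = 25
lcm = 275·5175/gcd = 1423125/25 = 56925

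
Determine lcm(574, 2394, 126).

98154

574 = 2 · 7 · 41; 2394 = 2 · 3² · 7 · 19; 126 = 2 · 3² · 7
lcm takes max exponent of each prime: 2 · 3² · 7 · 19 · 41 = 98154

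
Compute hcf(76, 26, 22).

gcd(76, 26): 76 = 2·26 + 24; 26 = 1·24 + 2; 24 = 12·2 + 0 → 2
gcd(2, 22): 22 = 11·2 + 0 → 2

2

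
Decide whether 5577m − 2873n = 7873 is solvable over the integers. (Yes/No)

By Bézout, 5577m − 2873n = 7873 has integer solutions iff gcd(5577, 2873) | 7873.
Euclid: 5577 = 1·2873 + 2704; 2873 = 1·2704 + 169; 2704 = 16·169 + 0. gcd = 169; 7873 mod 169 = 99. No.

No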